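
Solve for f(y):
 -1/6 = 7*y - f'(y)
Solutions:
 f(y) = C1 + 7*y^2/2 + y/6


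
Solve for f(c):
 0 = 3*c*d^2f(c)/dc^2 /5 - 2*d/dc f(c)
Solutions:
 f(c) = C1 + C2*c^(13/3)


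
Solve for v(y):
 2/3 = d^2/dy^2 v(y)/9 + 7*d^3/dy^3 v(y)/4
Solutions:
 v(y) = C1 + C2*y + C3*exp(-4*y/63) + 3*y^2


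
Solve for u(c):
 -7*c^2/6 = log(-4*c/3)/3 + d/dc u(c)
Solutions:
 u(c) = C1 - 7*c^3/18 - c*log(-c)/3 + c*(-log(2) + 1/3 + log(6)/3)


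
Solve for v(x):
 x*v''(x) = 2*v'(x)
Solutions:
 v(x) = C1 + C2*x^3


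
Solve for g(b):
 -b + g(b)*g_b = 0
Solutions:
 g(b) = -sqrt(C1 + b^2)
 g(b) = sqrt(C1 + b^2)


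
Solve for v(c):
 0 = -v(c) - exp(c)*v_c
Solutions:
 v(c) = C1*exp(exp(-c))


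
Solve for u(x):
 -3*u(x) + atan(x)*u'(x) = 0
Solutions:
 u(x) = C1*exp(3*Integral(1/atan(x), x))


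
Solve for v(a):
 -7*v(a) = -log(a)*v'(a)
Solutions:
 v(a) = C1*exp(7*li(a))


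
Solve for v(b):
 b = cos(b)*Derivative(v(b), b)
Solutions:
 v(b) = C1 + Integral(b/cos(b), b)


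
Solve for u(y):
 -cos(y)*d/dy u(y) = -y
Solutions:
 u(y) = C1 + Integral(y/cos(y), y)


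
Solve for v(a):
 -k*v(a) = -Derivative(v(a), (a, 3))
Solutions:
 v(a) = C1*exp(a*k^(1/3)) + C2*exp(a*k^(1/3)*(-1 + sqrt(3)*I)/2) + C3*exp(-a*k^(1/3)*(1 + sqrt(3)*I)/2)


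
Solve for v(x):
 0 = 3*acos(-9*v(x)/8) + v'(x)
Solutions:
 Integral(1/acos(-9*_y/8), (_y, v(x))) = C1 - 3*x


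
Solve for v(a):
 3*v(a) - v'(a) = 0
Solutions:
 v(a) = C1*exp(3*a)


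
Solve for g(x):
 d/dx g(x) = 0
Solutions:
 g(x) = C1


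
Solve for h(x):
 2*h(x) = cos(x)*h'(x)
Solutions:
 h(x) = C1*(sin(x) + 1)/(sin(x) - 1)


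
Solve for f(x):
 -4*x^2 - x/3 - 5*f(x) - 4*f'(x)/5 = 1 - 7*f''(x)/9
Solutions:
 f(x) = C1*exp(3*x*(6 - sqrt(911))/35) + C2*exp(3*x*(6 + sqrt(911))/35) - 4*x^2/5 + 71*x/375 - 13477/28125


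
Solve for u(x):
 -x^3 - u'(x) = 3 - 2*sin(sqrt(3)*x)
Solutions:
 u(x) = C1 - x^4/4 - 3*x - 2*sqrt(3)*cos(sqrt(3)*x)/3


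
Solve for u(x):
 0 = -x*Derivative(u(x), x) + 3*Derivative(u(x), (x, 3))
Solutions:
 u(x) = C1 + Integral(C2*airyai(3^(2/3)*x/3) + C3*airybi(3^(2/3)*x/3), x)


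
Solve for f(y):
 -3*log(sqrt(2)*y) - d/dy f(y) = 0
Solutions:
 f(y) = C1 - 3*y*log(y) - 3*y*log(2)/2 + 3*y


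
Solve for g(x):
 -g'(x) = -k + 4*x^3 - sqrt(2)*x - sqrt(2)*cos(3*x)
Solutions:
 g(x) = C1 + k*x - x^4 + sqrt(2)*x^2/2 + sqrt(2)*sin(3*x)/3


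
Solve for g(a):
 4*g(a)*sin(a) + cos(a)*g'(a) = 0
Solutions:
 g(a) = C1*cos(a)^4


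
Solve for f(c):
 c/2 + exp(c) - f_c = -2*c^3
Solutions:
 f(c) = C1 + c^4/2 + c^2/4 + exp(c)


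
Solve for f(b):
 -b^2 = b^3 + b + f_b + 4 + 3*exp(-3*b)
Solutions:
 f(b) = C1 - b^4/4 - b^3/3 - b^2/2 - 4*b + exp(-3*b)


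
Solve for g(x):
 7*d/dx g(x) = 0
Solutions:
 g(x) = C1


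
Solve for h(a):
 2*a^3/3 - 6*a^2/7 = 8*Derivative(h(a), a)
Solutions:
 h(a) = C1 + a^4/48 - a^3/28


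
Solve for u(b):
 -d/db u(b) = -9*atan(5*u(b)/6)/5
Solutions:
 Integral(1/atan(5*_y/6), (_y, u(b))) = C1 + 9*b/5


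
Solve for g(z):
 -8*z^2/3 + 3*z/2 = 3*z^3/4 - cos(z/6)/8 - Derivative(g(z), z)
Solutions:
 g(z) = C1 + 3*z^4/16 + 8*z^3/9 - 3*z^2/4 - 3*sin(z/6)/4


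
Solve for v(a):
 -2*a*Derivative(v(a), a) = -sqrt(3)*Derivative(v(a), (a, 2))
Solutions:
 v(a) = C1 + C2*erfi(3^(3/4)*a/3)


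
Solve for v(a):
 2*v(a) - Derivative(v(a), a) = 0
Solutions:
 v(a) = C1*exp(2*a)


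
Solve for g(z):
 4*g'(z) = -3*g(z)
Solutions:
 g(z) = C1*exp(-3*z/4)


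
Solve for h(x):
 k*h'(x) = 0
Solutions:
 h(x) = C1


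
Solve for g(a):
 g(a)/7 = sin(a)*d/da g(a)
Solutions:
 g(a) = C1*(cos(a) - 1)^(1/14)/(cos(a) + 1)^(1/14)


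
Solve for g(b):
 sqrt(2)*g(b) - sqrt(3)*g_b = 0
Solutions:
 g(b) = C1*exp(sqrt(6)*b/3)


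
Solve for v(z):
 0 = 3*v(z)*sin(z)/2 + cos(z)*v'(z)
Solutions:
 v(z) = C1*cos(z)^(3/2)


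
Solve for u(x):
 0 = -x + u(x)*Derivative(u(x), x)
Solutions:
 u(x) = -sqrt(C1 + x^2)
 u(x) = sqrt(C1 + x^2)


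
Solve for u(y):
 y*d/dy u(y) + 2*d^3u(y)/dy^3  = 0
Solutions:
 u(y) = C1 + Integral(C2*airyai(-2^(2/3)*y/2) + C3*airybi(-2^(2/3)*y/2), y)


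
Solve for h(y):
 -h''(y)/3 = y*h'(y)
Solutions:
 h(y) = C1 + C2*erf(sqrt(6)*y/2)


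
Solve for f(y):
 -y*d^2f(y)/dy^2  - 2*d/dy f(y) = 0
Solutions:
 f(y) = C1 + C2/y


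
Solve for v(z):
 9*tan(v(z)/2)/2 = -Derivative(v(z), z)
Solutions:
 v(z) = -2*asin(C1*exp(-9*z/4)) + 2*pi
 v(z) = 2*asin(C1*exp(-9*z/4))


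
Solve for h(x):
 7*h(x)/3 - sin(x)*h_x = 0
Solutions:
 h(x) = C1*(cos(x) - 1)^(7/6)/(cos(x) + 1)^(7/6)


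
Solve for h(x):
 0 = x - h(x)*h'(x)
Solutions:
 h(x) = -sqrt(C1 + x^2)
 h(x) = sqrt(C1 + x^2)


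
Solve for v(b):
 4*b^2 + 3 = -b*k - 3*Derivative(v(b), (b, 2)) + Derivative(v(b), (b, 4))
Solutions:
 v(b) = C1 + C2*b + C3*exp(-sqrt(3)*b) + C4*exp(sqrt(3)*b) - b^4/9 - b^3*k/18 - 17*b^2/18


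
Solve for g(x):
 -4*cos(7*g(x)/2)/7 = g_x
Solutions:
 g(x) = -2*asin((C1 + exp(4*x))/(C1 - exp(4*x)))/7 + 2*pi/7
 g(x) = 2*asin((C1 + exp(4*x))/(C1 - exp(4*x)))/7


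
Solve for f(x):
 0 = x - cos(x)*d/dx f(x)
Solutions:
 f(x) = C1 + Integral(x/cos(x), x)


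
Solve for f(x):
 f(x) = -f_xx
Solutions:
 f(x) = C1*sin(x) + C2*cos(x)


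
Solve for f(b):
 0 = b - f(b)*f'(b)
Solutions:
 f(b) = -sqrt(C1 + b^2)
 f(b) = sqrt(C1 + b^2)


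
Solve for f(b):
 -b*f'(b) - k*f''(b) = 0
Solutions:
 f(b) = C1 + C2*sqrt(k)*erf(sqrt(2)*b*sqrt(1/k)/2)


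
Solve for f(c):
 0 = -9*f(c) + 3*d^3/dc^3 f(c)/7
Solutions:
 f(c) = C3*exp(21^(1/3)*c) + (C1*sin(3^(5/6)*7^(1/3)*c/2) + C2*cos(3^(5/6)*7^(1/3)*c/2))*exp(-21^(1/3)*c/2)


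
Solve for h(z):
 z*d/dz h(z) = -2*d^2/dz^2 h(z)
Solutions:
 h(z) = C1 + C2*erf(z/2)


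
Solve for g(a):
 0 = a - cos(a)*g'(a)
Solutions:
 g(a) = C1 + Integral(a/cos(a), a)


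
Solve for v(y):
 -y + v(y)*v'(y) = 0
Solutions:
 v(y) = -sqrt(C1 + y^2)
 v(y) = sqrt(C1 + y^2)


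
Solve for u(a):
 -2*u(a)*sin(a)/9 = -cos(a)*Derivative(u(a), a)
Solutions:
 u(a) = C1/cos(a)^(2/9)


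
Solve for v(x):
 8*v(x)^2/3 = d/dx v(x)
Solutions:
 v(x) = -3/(C1 + 8*x)


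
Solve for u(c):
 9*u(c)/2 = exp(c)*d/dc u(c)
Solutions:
 u(c) = C1*exp(-9*exp(-c)/2)


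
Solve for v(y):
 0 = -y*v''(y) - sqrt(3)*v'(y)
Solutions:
 v(y) = C1 + C2*y^(1 - sqrt(3))


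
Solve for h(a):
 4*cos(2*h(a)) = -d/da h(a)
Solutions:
 h(a) = -asin((C1 + exp(16*a))/(C1 - exp(16*a)))/2 + pi/2
 h(a) = asin((C1 + exp(16*a))/(C1 - exp(16*a)))/2


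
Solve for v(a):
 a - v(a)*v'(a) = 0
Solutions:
 v(a) = -sqrt(C1 + a^2)
 v(a) = sqrt(C1 + a^2)


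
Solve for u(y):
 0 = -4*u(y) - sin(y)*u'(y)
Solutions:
 u(y) = C1*(cos(y)^2 + 2*cos(y) + 1)/(cos(y)^2 - 2*cos(y) + 1)


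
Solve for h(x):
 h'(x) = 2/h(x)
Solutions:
 h(x) = -sqrt(C1 + 4*x)
 h(x) = sqrt(C1 + 4*x)


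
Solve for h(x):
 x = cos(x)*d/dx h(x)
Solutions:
 h(x) = C1 + Integral(x/cos(x), x)


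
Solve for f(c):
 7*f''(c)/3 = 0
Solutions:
 f(c) = C1 + C2*c


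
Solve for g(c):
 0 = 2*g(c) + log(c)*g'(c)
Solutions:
 g(c) = C1*exp(-2*li(c))


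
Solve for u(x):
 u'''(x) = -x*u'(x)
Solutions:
 u(x) = C1 + Integral(C2*airyai(-x) + C3*airybi(-x), x)


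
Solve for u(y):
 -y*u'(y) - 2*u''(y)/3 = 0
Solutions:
 u(y) = C1 + C2*erf(sqrt(3)*y/2)


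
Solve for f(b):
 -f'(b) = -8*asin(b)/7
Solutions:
 f(b) = C1 + 8*b*asin(b)/7 + 8*sqrt(1 - b^2)/7


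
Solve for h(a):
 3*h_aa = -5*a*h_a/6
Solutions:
 h(a) = C1 + C2*erf(sqrt(5)*a/6)


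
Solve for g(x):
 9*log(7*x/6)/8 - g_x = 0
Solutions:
 g(x) = C1 + 9*x*log(x)/8 - 9*x*log(6)/8 - 9*x/8 + 9*x*log(7)/8


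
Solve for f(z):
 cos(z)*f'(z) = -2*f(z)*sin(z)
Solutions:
 f(z) = C1*cos(z)^2


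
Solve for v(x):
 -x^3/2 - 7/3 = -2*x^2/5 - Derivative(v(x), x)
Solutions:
 v(x) = C1 + x^4/8 - 2*x^3/15 + 7*x/3


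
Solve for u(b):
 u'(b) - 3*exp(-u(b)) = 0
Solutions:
 u(b) = log(C1 + 3*b)


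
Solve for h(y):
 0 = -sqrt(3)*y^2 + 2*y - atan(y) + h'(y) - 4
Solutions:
 h(y) = C1 + sqrt(3)*y^3/3 - y^2 + y*atan(y) + 4*y - log(y^2 + 1)/2


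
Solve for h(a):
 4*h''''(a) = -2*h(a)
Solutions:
 h(a) = (C1*sin(2^(1/4)*a/2) + C2*cos(2^(1/4)*a/2))*exp(-2^(1/4)*a/2) + (C3*sin(2^(1/4)*a/2) + C4*cos(2^(1/4)*a/2))*exp(2^(1/4)*a/2)


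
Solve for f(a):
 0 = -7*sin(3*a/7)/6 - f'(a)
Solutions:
 f(a) = C1 + 49*cos(3*a/7)/18


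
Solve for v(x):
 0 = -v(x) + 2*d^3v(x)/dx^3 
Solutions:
 v(x) = C3*exp(2^(2/3)*x/2) + (C1*sin(2^(2/3)*sqrt(3)*x/4) + C2*cos(2^(2/3)*sqrt(3)*x/4))*exp(-2^(2/3)*x/4)


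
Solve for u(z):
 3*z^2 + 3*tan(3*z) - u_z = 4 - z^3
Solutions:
 u(z) = C1 + z^4/4 + z^3 - 4*z - log(cos(3*z))


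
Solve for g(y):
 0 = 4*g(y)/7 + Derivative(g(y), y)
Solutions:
 g(y) = C1*exp(-4*y/7)


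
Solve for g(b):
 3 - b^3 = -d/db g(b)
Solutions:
 g(b) = C1 + b^4/4 - 3*b


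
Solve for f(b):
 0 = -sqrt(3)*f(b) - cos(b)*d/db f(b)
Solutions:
 f(b) = C1*(sin(b) - 1)^(sqrt(3)/2)/(sin(b) + 1)^(sqrt(3)/2)


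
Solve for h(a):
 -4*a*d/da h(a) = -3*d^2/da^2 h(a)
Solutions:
 h(a) = C1 + C2*erfi(sqrt(6)*a/3)


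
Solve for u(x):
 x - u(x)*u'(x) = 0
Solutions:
 u(x) = -sqrt(C1 + x^2)
 u(x) = sqrt(C1 + x^2)


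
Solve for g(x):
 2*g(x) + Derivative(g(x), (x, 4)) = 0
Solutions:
 g(x) = (C1*sin(2^(3/4)*x/2) + C2*cos(2^(3/4)*x/2))*exp(-2^(3/4)*x/2) + (C3*sin(2^(3/4)*x/2) + C4*cos(2^(3/4)*x/2))*exp(2^(3/4)*x/2)


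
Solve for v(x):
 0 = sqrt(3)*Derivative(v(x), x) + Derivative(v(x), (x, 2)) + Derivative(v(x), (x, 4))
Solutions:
 v(x) = C1 + C2*exp(2^(1/3)*sqrt(3)*x*(-2/(9 + sqrt(85))^(1/3) + 2^(1/3)*(9 + sqrt(85))^(1/3))/12)*sin(2^(1/3)*x*(2/(9 + sqrt(85))^(1/3) + 2^(1/3)*(9 + sqrt(85))^(1/3))/4) + C3*exp(2^(1/3)*sqrt(3)*x*(-2/(9 + sqrt(85))^(1/3) + 2^(1/3)*(9 + sqrt(85))^(1/3))/12)*cos(2^(1/3)*x*(2/(9 + sqrt(85))^(1/3) + 2^(1/3)*(9 + sqrt(85))^(1/3))/4) + C4*exp(-2^(1/3)*sqrt(3)*x*(-2/(9 + sqrt(85))^(1/3) + 2^(1/3)*(9 + sqrt(85))^(1/3))/6)


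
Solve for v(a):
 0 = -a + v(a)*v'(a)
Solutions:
 v(a) = -sqrt(C1 + a^2)
 v(a) = sqrt(C1 + a^2)


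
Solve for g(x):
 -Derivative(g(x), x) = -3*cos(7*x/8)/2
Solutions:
 g(x) = C1 + 12*sin(7*x/8)/7


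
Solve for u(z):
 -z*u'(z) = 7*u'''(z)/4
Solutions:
 u(z) = C1 + Integral(C2*airyai(-14^(2/3)*z/7) + C3*airybi(-14^(2/3)*z/7), z)


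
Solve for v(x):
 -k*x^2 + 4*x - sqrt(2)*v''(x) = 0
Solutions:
 v(x) = C1 + C2*x - sqrt(2)*k*x^4/24 + sqrt(2)*x^3/3


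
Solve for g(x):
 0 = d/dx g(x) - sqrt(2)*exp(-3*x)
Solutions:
 g(x) = C1 - sqrt(2)*exp(-3*x)/3


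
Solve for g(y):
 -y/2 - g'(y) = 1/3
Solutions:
 g(y) = C1 - y^2/4 - y/3


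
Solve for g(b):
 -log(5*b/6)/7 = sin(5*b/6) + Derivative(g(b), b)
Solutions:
 g(b) = C1 - b*log(b)/7 - b*log(5)/7 + b/7 + b*log(6)/7 + 6*cos(5*b/6)/5


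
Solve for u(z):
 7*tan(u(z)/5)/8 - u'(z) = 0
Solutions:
 u(z) = -5*asin(C1*exp(7*z/40)) + 5*pi
 u(z) = 5*asin(C1*exp(7*z/40))


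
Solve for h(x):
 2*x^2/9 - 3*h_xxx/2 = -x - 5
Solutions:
 h(x) = C1 + C2*x + C3*x^2 + x^5/405 + x^4/36 + 5*x^3/9


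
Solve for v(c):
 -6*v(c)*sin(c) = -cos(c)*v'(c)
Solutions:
 v(c) = C1/cos(c)^6


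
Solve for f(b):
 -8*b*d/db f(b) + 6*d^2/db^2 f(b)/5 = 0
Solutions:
 f(b) = C1 + C2*erfi(sqrt(30)*b/3)


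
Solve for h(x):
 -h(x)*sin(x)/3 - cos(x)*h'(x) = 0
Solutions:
 h(x) = C1*cos(x)^(1/3)


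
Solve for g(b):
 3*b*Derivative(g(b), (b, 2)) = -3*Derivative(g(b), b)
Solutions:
 g(b) = C1 + C2*log(b)


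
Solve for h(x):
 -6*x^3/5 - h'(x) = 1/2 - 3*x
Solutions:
 h(x) = C1 - 3*x^4/10 + 3*x^2/2 - x/2


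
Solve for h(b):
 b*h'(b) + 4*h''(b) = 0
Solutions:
 h(b) = C1 + C2*erf(sqrt(2)*b/4)


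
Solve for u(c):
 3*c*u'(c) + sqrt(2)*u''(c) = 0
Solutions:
 u(c) = C1 + C2*erf(2^(1/4)*sqrt(3)*c/2)


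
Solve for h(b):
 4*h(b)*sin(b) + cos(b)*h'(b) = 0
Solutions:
 h(b) = C1*cos(b)^4


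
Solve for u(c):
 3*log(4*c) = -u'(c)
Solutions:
 u(c) = C1 - 3*c*log(c) - c*log(64) + 3*c


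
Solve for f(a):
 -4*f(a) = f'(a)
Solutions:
 f(a) = C1*exp(-4*a)


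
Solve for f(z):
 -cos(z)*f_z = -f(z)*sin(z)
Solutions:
 f(z) = C1/cos(z)


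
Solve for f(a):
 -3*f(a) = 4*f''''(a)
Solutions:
 f(a) = (C1*sin(3^(1/4)*a/2) + C2*cos(3^(1/4)*a/2))*exp(-3^(1/4)*a/2) + (C3*sin(3^(1/4)*a/2) + C4*cos(3^(1/4)*a/2))*exp(3^(1/4)*a/2)


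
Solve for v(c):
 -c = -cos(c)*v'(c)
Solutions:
 v(c) = C1 + Integral(c/cos(c), c)


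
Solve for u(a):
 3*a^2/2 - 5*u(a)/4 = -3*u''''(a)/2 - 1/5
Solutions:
 u(a) = C1*exp(-5^(1/4)*6^(3/4)*a/6) + C2*exp(5^(1/4)*6^(3/4)*a/6) + C3*sin(5^(1/4)*6^(3/4)*a/6) + C4*cos(5^(1/4)*6^(3/4)*a/6) + 6*a^2/5 + 4/25


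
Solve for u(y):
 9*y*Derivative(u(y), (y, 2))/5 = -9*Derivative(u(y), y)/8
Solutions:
 u(y) = C1 + C2*y^(3/8)


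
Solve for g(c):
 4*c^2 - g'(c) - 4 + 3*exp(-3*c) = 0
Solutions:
 g(c) = C1 + 4*c^3/3 - 4*c - exp(-3*c)


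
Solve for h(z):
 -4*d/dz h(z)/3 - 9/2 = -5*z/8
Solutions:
 h(z) = C1 + 15*z^2/64 - 27*z/8


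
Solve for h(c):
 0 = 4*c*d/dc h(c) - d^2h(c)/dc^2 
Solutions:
 h(c) = C1 + C2*erfi(sqrt(2)*c)


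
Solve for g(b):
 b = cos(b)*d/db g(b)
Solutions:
 g(b) = C1 + Integral(b/cos(b), b)


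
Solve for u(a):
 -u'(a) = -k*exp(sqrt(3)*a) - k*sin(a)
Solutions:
 u(a) = C1 + sqrt(3)*k*exp(sqrt(3)*a)/3 - k*cos(a)


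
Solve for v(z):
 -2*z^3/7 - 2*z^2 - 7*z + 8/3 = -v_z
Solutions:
 v(z) = C1 + z^4/14 + 2*z^3/3 + 7*z^2/2 - 8*z/3


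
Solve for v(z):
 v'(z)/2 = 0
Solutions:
 v(z) = C1


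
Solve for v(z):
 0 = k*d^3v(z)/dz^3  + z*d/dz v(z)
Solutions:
 v(z) = C1 + Integral(C2*airyai(z*(-1/k)^(1/3)) + C3*airybi(z*(-1/k)^(1/3)), z)


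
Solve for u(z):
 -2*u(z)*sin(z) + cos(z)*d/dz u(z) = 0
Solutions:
 u(z) = C1/cos(z)^2


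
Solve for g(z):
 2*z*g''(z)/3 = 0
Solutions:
 g(z) = C1 + C2*z


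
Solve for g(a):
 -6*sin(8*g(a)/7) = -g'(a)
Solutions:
 -6*a + 7*log(cos(8*g(a)/7) - 1)/16 - 7*log(cos(8*g(a)/7) + 1)/16 = C1


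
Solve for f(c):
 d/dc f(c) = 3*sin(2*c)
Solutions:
 f(c) = C1 - 3*cos(2*c)/2


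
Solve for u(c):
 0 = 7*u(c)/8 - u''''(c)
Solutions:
 u(c) = C1*exp(-14^(1/4)*c/2) + C2*exp(14^(1/4)*c/2) + C3*sin(14^(1/4)*c/2) + C4*cos(14^(1/4)*c/2)


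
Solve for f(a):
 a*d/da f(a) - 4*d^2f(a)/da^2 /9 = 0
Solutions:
 f(a) = C1 + C2*erfi(3*sqrt(2)*a/4)


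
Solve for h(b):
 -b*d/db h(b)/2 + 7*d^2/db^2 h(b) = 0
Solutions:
 h(b) = C1 + C2*erfi(sqrt(7)*b/14)


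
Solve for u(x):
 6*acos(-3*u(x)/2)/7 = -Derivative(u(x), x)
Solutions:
 Integral(1/acos(-3*_y/2), (_y, u(x))) = C1 - 6*x/7


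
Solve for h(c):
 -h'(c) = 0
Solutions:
 h(c) = C1


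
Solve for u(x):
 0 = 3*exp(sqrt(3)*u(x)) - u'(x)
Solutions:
 u(x) = sqrt(3)*(2*log(-1/(C1 + 3*x)) - log(3))/6


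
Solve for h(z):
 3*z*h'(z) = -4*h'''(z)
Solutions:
 h(z) = C1 + Integral(C2*airyai(-6^(1/3)*z/2) + C3*airybi(-6^(1/3)*z/2), z)


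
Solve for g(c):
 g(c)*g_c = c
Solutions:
 g(c) = -sqrt(C1 + c^2)
 g(c) = sqrt(C1 + c^2)


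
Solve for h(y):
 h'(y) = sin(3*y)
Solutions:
 h(y) = C1 - cos(3*y)/3


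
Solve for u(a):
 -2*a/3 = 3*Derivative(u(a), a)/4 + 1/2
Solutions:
 u(a) = C1 - 4*a^2/9 - 2*a/3


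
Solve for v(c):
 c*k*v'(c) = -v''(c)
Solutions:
 v(c) = Piecewise((-sqrt(2)*sqrt(pi)*C1*erf(sqrt(2)*c*sqrt(k)/2)/(2*sqrt(k)) - C2, (k > 0) | (k < 0)), (-C1*c - C2, True))


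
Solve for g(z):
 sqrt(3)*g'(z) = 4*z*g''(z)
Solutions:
 g(z) = C1 + C2*z^(sqrt(3)/4 + 1)


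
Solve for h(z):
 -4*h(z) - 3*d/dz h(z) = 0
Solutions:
 h(z) = C1*exp(-4*z/3)


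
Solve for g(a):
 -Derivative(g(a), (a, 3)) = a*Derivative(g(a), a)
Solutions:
 g(a) = C1 + Integral(C2*airyai(-a) + C3*airybi(-a), a)


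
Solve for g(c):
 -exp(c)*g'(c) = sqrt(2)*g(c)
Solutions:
 g(c) = C1*exp(sqrt(2)*exp(-c))


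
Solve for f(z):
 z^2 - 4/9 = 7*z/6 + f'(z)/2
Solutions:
 f(z) = C1 + 2*z^3/3 - 7*z^2/6 - 8*z/9


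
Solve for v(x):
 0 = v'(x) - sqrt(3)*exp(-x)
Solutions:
 v(x) = C1 - sqrt(3)*exp(-x)


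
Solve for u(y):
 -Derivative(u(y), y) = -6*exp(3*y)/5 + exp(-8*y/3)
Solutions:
 u(y) = C1 + 2*exp(3*y)/5 + 3*exp(-8*y/3)/8


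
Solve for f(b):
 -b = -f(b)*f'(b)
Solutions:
 f(b) = -sqrt(C1 + b^2)
 f(b) = sqrt(C1 + b^2)


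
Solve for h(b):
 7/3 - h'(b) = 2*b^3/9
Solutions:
 h(b) = C1 - b^4/18 + 7*b/3


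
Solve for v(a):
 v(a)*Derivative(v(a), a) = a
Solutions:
 v(a) = -sqrt(C1 + a^2)
 v(a) = sqrt(C1 + a^2)


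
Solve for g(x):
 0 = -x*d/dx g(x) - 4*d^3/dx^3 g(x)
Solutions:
 g(x) = C1 + Integral(C2*airyai(-2^(1/3)*x/2) + C3*airybi(-2^(1/3)*x/2), x)


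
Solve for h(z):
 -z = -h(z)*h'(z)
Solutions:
 h(z) = -sqrt(C1 + z^2)
 h(z) = sqrt(C1 + z^2)


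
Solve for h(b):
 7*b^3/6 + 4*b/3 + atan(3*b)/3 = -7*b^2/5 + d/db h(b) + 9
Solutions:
 h(b) = C1 + 7*b^4/24 + 7*b^3/15 + 2*b^2/3 + b*atan(3*b)/3 - 9*b - log(9*b^2 + 1)/18


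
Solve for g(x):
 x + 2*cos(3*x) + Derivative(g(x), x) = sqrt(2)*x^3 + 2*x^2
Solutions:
 g(x) = C1 + sqrt(2)*x^4/4 + 2*x^3/3 - x^2/2 - 2*sin(3*x)/3


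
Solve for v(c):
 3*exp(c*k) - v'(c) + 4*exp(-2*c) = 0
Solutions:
 v(c) = C1 - 2*exp(-2*c) + 3*exp(c*k)/k


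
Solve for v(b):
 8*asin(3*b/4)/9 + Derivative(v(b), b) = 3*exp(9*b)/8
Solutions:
 v(b) = C1 - 8*b*asin(3*b/4)/9 - 8*sqrt(16 - 9*b^2)/27 + exp(9*b)/24


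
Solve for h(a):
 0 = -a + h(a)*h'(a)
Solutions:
 h(a) = -sqrt(C1 + a^2)
 h(a) = sqrt(C1 + a^2)


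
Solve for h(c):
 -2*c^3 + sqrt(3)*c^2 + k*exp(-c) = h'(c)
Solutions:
 h(c) = C1 - c^4/2 + sqrt(3)*c^3/3 - k*exp(-c)


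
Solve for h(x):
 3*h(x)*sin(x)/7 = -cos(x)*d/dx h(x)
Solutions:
 h(x) = C1*cos(x)^(3/7)


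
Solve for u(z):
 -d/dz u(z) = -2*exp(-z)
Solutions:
 u(z) = C1 - 2*exp(-z)


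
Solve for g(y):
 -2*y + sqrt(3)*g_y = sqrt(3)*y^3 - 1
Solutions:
 g(y) = C1 + y^4/4 + sqrt(3)*y^2/3 - sqrt(3)*y/3


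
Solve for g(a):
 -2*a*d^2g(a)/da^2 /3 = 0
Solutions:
 g(a) = C1 + C2*a


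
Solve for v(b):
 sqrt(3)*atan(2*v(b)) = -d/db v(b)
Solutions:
 Integral(1/atan(2*_y), (_y, v(b))) = C1 - sqrt(3)*b


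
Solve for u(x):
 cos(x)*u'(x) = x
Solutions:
 u(x) = C1 + Integral(x/cos(x), x)


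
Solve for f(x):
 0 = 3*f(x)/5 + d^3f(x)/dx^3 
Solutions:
 f(x) = C3*exp(-3^(1/3)*5^(2/3)*x/5) + (C1*sin(3^(5/6)*5^(2/3)*x/10) + C2*cos(3^(5/6)*5^(2/3)*x/10))*exp(3^(1/3)*5^(2/3)*x/10)


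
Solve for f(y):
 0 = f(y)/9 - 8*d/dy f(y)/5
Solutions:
 f(y) = C1*exp(5*y/72)


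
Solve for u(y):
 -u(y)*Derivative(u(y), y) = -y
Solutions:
 u(y) = -sqrt(C1 + y^2)
 u(y) = sqrt(C1 + y^2)


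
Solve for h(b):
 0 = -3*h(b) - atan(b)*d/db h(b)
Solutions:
 h(b) = C1*exp(-3*Integral(1/atan(b), b))


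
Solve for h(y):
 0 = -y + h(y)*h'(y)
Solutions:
 h(y) = -sqrt(C1 + y^2)
 h(y) = sqrt(C1 + y^2)


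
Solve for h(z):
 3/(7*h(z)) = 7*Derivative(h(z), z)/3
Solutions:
 h(z) = -sqrt(C1 + 18*z)/7
 h(z) = sqrt(C1 + 18*z)/7


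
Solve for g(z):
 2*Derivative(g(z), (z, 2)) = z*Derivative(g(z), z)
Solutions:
 g(z) = C1 + C2*erfi(z/2)


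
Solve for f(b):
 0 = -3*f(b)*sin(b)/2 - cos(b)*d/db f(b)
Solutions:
 f(b) = C1*cos(b)^(3/2)


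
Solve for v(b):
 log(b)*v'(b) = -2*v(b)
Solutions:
 v(b) = C1*exp(-2*li(b))


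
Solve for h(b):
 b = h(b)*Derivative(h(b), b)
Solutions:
 h(b) = -sqrt(C1 + b^2)
 h(b) = sqrt(C1 + b^2)


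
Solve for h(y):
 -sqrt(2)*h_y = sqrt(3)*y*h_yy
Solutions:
 h(y) = C1 + C2*y^(1 - sqrt(6)/3)


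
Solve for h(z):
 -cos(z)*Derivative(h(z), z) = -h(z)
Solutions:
 h(z) = C1*sqrt(sin(z) + 1)/sqrt(sin(z) - 1)


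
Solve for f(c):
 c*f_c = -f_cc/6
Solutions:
 f(c) = C1 + C2*erf(sqrt(3)*c)


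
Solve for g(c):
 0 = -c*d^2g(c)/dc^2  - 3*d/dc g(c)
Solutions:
 g(c) = C1 + C2/c^2


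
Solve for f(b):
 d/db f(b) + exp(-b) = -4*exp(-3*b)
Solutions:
 f(b) = C1 + exp(-b) + 4*exp(-3*b)/3


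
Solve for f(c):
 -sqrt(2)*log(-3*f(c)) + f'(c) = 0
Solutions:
 -sqrt(2)*Integral(1/(log(-_y) + log(3)), (_y, f(c)))/2 = C1 - c


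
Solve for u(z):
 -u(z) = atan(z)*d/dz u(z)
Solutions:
 u(z) = C1*exp(-Integral(1/atan(z), z))


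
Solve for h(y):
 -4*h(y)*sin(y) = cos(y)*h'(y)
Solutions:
 h(y) = C1*cos(y)^4


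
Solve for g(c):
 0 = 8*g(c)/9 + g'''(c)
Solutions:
 g(c) = C3*exp(-2*3^(1/3)*c/3) + (C1*sin(3^(5/6)*c/3) + C2*cos(3^(5/6)*c/3))*exp(3^(1/3)*c/3)


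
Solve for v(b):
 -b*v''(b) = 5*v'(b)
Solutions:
 v(b) = C1 + C2/b^4


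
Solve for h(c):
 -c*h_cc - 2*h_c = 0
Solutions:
 h(c) = C1 + C2/c


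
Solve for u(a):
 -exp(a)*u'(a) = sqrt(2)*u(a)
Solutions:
 u(a) = C1*exp(sqrt(2)*exp(-a))


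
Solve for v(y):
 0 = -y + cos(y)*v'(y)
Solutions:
 v(y) = C1 + Integral(y/cos(y), y)


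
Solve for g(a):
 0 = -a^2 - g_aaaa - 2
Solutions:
 g(a) = C1 + C2*a + C3*a^2 + C4*a^3 - a^6/360 - a^4/12


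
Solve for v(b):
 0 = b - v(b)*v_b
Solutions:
 v(b) = -sqrt(C1 + b^2)
 v(b) = sqrt(C1 + b^2)


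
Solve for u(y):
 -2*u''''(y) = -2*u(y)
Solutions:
 u(y) = C1*exp(-y) + C2*exp(y) + C3*sin(y) + C4*cos(y)


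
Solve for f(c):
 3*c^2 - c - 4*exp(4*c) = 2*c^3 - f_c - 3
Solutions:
 f(c) = C1 + c^4/2 - c^3 + c^2/2 - 3*c + exp(4*c)


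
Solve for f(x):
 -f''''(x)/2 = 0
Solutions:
 f(x) = C1 + C2*x + C3*x^2 + C4*x^3


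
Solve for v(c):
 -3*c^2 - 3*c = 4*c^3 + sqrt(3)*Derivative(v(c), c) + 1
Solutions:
 v(c) = C1 - sqrt(3)*c^4/3 - sqrt(3)*c^3/3 - sqrt(3)*c^2/2 - sqrt(3)*c/3


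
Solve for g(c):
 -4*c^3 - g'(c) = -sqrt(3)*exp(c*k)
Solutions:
 g(c) = C1 - c^4 + sqrt(3)*exp(c*k)/k


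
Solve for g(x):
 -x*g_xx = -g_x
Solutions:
 g(x) = C1 + C2*x^2


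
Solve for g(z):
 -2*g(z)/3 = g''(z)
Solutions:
 g(z) = C1*sin(sqrt(6)*z/3) + C2*cos(sqrt(6)*z/3)


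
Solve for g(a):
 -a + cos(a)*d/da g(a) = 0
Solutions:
 g(a) = C1 + Integral(a/cos(a), a)


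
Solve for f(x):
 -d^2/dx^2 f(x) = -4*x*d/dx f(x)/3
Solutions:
 f(x) = C1 + C2*erfi(sqrt(6)*x/3)


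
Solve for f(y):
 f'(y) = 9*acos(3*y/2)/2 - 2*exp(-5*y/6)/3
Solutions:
 f(y) = C1 + 9*y*acos(3*y/2)/2 - 3*sqrt(4 - 9*y^2)/2 + 4*exp(-5*y/6)/5


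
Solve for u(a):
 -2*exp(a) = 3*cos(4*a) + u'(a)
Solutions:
 u(a) = C1 - 2*exp(a) - 3*sin(4*a)/4


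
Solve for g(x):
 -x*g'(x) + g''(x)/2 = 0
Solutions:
 g(x) = C1 + C2*erfi(x)


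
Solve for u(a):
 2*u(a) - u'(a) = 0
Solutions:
 u(a) = C1*exp(2*a)


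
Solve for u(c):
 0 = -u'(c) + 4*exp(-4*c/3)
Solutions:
 u(c) = C1 - 3*exp(-4*c/3)


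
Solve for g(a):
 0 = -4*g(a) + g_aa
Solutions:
 g(a) = C1*exp(-2*a) + C2*exp(2*a)


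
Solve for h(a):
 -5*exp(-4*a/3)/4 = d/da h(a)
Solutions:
 h(a) = C1 + 15*exp(-4*a/3)/16


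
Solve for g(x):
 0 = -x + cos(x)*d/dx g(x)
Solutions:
 g(x) = C1 + Integral(x/cos(x), x)


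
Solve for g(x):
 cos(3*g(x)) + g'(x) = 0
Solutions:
 g(x) = -asin((C1 + exp(6*x))/(C1 - exp(6*x)))/3 + pi/3
 g(x) = asin((C1 + exp(6*x))/(C1 - exp(6*x)))/3


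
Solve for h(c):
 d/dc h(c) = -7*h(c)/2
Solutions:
 h(c) = C1*exp(-7*c/2)


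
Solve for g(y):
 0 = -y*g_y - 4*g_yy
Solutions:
 g(y) = C1 + C2*erf(sqrt(2)*y/4)


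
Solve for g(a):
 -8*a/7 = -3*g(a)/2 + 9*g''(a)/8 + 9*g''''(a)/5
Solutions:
 g(a) = C1*exp(-sqrt(3)*a*sqrt(-15 + sqrt(2145))/12) + C2*exp(sqrt(3)*a*sqrt(-15 + sqrt(2145))/12) + C3*sin(sqrt(3)*a*sqrt(15 + sqrt(2145))/12) + C4*cos(sqrt(3)*a*sqrt(15 + sqrt(2145))/12) + 16*a/21


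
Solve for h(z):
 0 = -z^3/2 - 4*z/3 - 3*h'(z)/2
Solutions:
 h(z) = C1 - z^4/12 - 4*z^2/9


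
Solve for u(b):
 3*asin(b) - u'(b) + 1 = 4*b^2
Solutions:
 u(b) = C1 - 4*b^3/3 + 3*b*asin(b) + b + 3*sqrt(1 - b^2)


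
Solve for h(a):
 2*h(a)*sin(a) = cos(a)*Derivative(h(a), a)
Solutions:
 h(a) = C1/cos(a)^2


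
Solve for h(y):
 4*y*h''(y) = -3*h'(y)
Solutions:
 h(y) = C1 + C2*y^(1/4)


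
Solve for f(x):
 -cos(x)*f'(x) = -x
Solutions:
 f(x) = C1 + Integral(x/cos(x), x)


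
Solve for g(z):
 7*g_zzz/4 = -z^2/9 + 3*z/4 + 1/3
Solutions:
 g(z) = C1 + C2*z + C3*z^2 - z^5/945 + z^4/56 + 2*z^3/63


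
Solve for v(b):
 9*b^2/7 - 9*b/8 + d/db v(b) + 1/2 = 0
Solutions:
 v(b) = C1 - 3*b^3/7 + 9*b^2/16 - b/2


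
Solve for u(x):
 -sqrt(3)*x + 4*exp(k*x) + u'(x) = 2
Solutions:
 u(x) = C1 + sqrt(3)*x^2/2 + 2*x - 4*exp(k*x)/k


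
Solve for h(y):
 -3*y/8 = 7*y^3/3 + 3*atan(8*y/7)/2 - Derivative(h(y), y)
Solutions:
 h(y) = C1 + 7*y^4/12 + 3*y^2/16 + 3*y*atan(8*y/7)/2 - 21*log(64*y^2 + 49)/32


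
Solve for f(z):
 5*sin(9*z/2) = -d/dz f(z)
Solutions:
 f(z) = C1 + 10*cos(9*z/2)/9


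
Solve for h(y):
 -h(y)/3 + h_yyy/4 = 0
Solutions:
 h(y) = C3*exp(6^(2/3)*y/3) + (C1*sin(2^(2/3)*3^(1/6)*y/2) + C2*cos(2^(2/3)*3^(1/6)*y/2))*exp(-6^(2/3)*y/6)


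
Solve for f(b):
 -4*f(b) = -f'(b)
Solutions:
 f(b) = C1*exp(4*b)


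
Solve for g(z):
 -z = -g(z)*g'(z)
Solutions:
 g(z) = -sqrt(C1 + z^2)
 g(z) = sqrt(C1 + z^2)


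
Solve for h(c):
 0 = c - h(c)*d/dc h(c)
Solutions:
 h(c) = -sqrt(C1 + c^2)
 h(c) = sqrt(C1 + c^2)


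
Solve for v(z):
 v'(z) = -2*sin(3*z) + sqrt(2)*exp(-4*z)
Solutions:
 v(z) = C1 + 2*cos(3*z)/3 - sqrt(2)*exp(-4*z)/4


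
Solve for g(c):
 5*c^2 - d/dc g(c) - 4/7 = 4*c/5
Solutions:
 g(c) = C1 + 5*c^3/3 - 2*c^2/5 - 4*c/7


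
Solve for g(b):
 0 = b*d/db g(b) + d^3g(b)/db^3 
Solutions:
 g(b) = C1 + Integral(C2*airyai(-b) + C3*airybi(-b), b)


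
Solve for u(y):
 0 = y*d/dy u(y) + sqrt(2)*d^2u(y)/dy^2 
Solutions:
 u(y) = C1 + C2*erf(2^(1/4)*y/2)


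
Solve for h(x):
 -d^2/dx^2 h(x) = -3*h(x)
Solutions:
 h(x) = C1*exp(-sqrt(3)*x) + C2*exp(sqrt(3)*x)


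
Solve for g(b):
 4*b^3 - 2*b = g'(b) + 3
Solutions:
 g(b) = C1 + b^4 - b^2 - 3*b


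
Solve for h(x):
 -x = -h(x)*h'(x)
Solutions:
 h(x) = -sqrt(C1 + x^2)
 h(x) = sqrt(C1 + x^2)


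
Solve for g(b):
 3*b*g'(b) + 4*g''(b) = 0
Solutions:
 g(b) = C1 + C2*erf(sqrt(6)*b/4)


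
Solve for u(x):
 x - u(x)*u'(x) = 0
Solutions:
 u(x) = -sqrt(C1 + x^2)
 u(x) = sqrt(C1 + x^2)


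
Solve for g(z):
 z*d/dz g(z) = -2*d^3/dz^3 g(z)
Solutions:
 g(z) = C1 + Integral(C2*airyai(-2^(2/3)*z/2) + C3*airybi(-2^(2/3)*z/2), z)


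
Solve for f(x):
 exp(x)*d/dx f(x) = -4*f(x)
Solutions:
 f(x) = C1*exp(4*exp(-x))


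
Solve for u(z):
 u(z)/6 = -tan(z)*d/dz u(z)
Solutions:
 u(z) = C1/sin(z)^(1/6)


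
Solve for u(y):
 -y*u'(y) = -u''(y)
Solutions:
 u(y) = C1 + C2*erfi(sqrt(2)*y/2)


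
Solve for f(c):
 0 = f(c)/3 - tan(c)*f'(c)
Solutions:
 f(c) = C1*sin(c)^(1/3)


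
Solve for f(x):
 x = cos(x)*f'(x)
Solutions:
 f(x) = C1 + Integral(x/cos(x), x)


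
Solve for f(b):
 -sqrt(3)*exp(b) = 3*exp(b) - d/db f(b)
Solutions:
 f(b) = C1 + sqrt(3)*exp(b) + 3*exp(b)


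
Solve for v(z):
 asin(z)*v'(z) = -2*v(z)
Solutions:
 v(z) = C1*exp(-2*Integral(1/asin(z), z))


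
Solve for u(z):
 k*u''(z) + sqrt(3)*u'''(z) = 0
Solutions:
 u(z) = C1 + C2*z + C3*exp(-sqrt(3)*k*z/3)


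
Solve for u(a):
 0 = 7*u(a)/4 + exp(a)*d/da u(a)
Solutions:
 u(a) = C1*exp(7*exp(-a)/4)


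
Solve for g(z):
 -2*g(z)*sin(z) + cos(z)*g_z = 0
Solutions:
 g(z) = C1/cos(z)^2


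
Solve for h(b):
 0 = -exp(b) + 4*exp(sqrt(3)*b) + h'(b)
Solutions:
 h(b) = C1 + exp(b) - 4*sqrt(3)*exp(sqrt(3)*b)/3


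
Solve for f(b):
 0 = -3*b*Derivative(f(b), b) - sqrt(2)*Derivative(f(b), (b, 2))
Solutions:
 f(b) = C1 + C2*erf(2^(1/4)*sqrt(3)*b/2)


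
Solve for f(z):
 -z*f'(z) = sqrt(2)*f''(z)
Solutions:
 f(z) = C1 + C2*erf(2^(1/4)*z/2)


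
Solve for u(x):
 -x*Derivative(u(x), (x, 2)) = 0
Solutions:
 u(x) = C1 + C2*x


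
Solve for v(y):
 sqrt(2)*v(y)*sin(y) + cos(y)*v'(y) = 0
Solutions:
 v(y) = C1*cos(y)^(sqrt(2))


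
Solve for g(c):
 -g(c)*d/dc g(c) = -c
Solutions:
 g(c) = -sqrt(C1 + c^2)
 g(c) = sqrt(C1 + c^2)


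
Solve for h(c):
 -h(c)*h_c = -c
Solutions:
 h(c) = -sqrt(C1 + c^2)
 h(c) = sqrt(C1 + c^2)


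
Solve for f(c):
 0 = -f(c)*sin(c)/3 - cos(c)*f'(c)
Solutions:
 f(c) = C1*cos(c)^(1/3)


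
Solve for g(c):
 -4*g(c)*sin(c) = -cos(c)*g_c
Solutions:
 g(c) = C1/cos(c)^4


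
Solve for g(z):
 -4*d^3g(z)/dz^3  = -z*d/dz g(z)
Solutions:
 g(z) = C1 + Integral(C2*airyai(2^(1/3)*z/2) + C3*airybi(2^(1/3)*z/2), z)


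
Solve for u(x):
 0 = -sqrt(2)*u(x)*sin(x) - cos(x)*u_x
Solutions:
 u(x) = C1*cos(x)^(sqrt(2))


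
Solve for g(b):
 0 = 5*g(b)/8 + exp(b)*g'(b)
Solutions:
 g(b) = C1*exp(5*exp(-b)/8)


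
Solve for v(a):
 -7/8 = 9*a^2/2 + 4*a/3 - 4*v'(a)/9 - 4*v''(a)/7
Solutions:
 v(a) = C1 + C2*exp(-7*a/9) + 27*a^3/8 - 645*a^2/56 + 49527*a/1568


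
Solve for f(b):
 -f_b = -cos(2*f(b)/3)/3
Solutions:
 -b/3 - 3*log(sin(2*f(b)/3) - 1)/4 + 3*log(sin(2*f(b)/3) + 1)/4 = C1


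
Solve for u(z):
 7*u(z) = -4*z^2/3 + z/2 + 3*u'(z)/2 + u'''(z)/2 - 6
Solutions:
 u(z) = C3*exp(2*z) - 4*z^2/21 - z/98 + (C1*sin(sqrt(6)*z) + C2*cos(sqrt(6)*z))*exp(-z) - 1179/1372


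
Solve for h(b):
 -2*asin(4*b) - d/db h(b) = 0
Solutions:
 h(b) = C1 - 2*b*asin(4*b) - sqrt(1 - 16*b^2)/2


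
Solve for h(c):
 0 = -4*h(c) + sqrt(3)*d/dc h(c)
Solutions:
 h(c) = C1*exp(4*sqrt(3)*c/3)


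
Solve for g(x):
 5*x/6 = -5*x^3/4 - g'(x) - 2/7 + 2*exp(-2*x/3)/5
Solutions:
 g(x) = C1 - 5*x^4/16 - 5*x^2/12 - 2*x/7 - 3*exp(-2*x/3)/5


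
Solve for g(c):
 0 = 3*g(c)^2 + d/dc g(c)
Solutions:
 g(c) = 1/(C1 + 3*c)


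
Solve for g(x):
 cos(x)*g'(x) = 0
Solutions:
 g(x) = C1


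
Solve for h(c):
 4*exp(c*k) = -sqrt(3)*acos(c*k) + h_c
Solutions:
 h(c) = C1 + 4*Piecewise((exp(c*k)/k, Ne(k, 0)), (c, True)) + sqrt(3)*Piecewise((c*acos(c*k) - sqrt(-c^2*k^2 + 1)/k, Ne(k, 0)), (pi*c/2, True))


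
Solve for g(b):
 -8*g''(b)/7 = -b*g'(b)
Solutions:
 g(b) = C1 + C2*erfi(sqrt(7)*b/4)


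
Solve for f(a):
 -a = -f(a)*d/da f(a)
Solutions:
 f(a) = -sqrt(C1 + a^2)
 f(a) = sqrt(C1 + a^2)


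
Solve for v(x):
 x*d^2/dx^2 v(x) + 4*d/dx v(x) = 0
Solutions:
 v(x) = C1 + C2/x^3


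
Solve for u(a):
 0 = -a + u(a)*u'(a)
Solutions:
 u(a) = -sqrt(C1 + a^2)
 u(a) = sqrt(C1 + a^2)


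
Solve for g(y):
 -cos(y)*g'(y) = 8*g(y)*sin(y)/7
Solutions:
 g(y) = C1*cos(y)^(8/7)


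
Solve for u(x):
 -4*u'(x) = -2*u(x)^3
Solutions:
 u(x) = -sqrt(-1/(C1 + x))
 u(x) = sqrt(-1/(C1 + x))


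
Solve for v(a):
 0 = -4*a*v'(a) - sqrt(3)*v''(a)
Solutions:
 v(a) = C1 + C2*erf(sqrt(2)*3^(3/4)*a/3)


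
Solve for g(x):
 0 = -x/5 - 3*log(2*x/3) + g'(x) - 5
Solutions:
 g(x) = C1 + x^2/10 + 3*x*log(x) + x*log(8/27) + 2*x


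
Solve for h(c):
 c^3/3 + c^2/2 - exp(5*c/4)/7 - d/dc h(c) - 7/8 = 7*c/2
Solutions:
 h(c) = C1 + c^4/12 + c^3/6 - 7*c^2/4 - 7*c/8 - 4*exp(5*c/4)/35


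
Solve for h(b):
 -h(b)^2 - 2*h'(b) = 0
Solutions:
 h(b) = 2/(C1 + b)


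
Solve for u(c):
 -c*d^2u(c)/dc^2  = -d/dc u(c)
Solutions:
 u(c) = C1 + C2*c^2


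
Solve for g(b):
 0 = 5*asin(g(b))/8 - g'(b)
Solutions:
 Integral(1/asin(_y), (_y, g(b))) = C1 + 5*b/8


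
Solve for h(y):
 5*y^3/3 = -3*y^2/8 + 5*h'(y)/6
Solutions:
 h(y) = C1 + y^4/2 + 3*y^3/20


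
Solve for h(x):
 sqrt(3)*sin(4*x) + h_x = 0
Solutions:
 h(x) = C1 + sqrt(3)*cos(4*x)/4


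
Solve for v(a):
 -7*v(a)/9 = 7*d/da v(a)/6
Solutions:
 v(a) = C1*exp(-2*a/3)


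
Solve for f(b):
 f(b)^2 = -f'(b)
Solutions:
 f(b) = 1/(C1 + b)


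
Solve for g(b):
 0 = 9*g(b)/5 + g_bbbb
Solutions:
 g(b) = (C1*sin(5^(3/4)*sqrt(6)*b/10) + C2*cos(5^(3/4)*sqrt(6)*b/10))*exp(-5^(3/4)*sqrt(6)*b/10) + (C3*sin(5^(3/4)*sqrt(6)*b/10) + C4*cos(5^(3/4)*sqrt(6)*b/10))*exp(5^(3/4)*sqrt(6)*b/10)


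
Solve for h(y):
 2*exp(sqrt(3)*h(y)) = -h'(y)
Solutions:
 h(y) = sqrt(3)*(2*log(1/(C1 + 2*y)) - log(3))/6


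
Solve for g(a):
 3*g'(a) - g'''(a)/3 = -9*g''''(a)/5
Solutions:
 g(a) = C1 + C2*exp(a*(10*2^(1/3)*5^(2/3)/(243*sqrt(531141) + 177097)^(1/3) + 20 + 2^(2/3)*5^(1/3)*(243*sqrt(531141) + 177097)^(1/3))/324)*sin(10^(1/3)*sqrt(3)*a*(-2^(1/3)*(243*sqrt(531141) + 177097)^(1/3) + 10*5^(1/3)/(243*sqrt(531141) + 177097)^(1/3))/324) + C3*exp(a*(10*2^(1/3)*5^(2/3)/(243*sqrt(531141) + 177097)^(1/3) + 20 + 2^(2/3)*5^(1/3)*(243*sqrt(531141) + 177097)^(1/3))/324)*cos(10^(1/3)*sqrt(3)*a*(-2^(1/3)*(243*sqrt(531141) + 177097)^(1/3) + 10*5^(1/3)/(243*sqrt(531141) + 177097)^(1/3))/324) + C4*exp(a*(-2^(2/3)*5^(1/3)*(243*sqrt(531141) + 177097)^(1/3) - 10*2^(1/3)*5^(2/3)/(243*sqrt(531141) + 177097)^(1/3) + 10)/162)


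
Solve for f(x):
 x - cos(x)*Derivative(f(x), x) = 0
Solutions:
 f(x) = C1 + Integral(x/cos(x), x)


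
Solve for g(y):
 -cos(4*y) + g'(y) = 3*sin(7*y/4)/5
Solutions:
 g(y) = C1 + sin(4*y)/4 - 12*cos(7*y/4)/35


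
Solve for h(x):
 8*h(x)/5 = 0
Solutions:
 h(x) = 0


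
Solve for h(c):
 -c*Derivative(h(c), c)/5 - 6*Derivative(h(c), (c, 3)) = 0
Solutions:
 h(c) = C1 + Integral(C2*airyai(-30^(2/3)*c/30) + C3*airybi(-30^(2/3)*c/30), c)


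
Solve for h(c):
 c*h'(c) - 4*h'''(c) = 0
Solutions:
 h(c) = C1 + Integral(C2*airyai(2^(1/3)*c/2) + C3*airybi(2^(1/3)*c/2), c)


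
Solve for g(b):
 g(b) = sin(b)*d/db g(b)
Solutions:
 g(b) = C1*sqrt(cos(b) - 1)/sqrt(cos(b) + 1)


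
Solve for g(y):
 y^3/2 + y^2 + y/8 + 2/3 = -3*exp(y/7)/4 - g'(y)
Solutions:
 g(y) = C1 - y^4/8 - y^3/3 - y^2/16 - 2*y/3 - 21*exp(y/7)/4


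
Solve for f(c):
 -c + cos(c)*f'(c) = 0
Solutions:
 f(c) = C1 + Integral(c/cos(c), c)


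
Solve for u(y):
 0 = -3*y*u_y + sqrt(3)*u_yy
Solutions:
 u(y) = C1 + C2*erfi(sqrt(2)*3^(1/4)*y/2)


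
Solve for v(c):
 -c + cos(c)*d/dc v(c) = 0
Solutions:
 v(c) = C1 + Integral(c/cos(c), c)


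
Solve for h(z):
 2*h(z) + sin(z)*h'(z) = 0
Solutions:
 h(z) = C1*(cos(z) + 1)/(cos(z) - 1)


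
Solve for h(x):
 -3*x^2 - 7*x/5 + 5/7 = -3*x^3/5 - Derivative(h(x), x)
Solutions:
 h(x) = C1 - 3*x^4/20 + x^3 + 7*x^2/10 - 5*x/7


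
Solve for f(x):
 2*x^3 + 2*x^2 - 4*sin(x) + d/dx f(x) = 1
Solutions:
 f(x) = C1 - x^4/2 - 2*x^3/3 + x - 4*cos(x)


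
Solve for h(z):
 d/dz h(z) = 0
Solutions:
 h(z) = C1


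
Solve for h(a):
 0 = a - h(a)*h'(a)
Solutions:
 h(a) = -sqrt(C1 + a^2)
 h(a) = sqrt(C1 + a^2)


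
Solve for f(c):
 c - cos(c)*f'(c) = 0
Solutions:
 f(c) = C1 + Integral(c/cos(c), c)


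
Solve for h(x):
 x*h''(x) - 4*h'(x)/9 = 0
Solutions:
 h(x) = C1 + C2*x^(13/9)


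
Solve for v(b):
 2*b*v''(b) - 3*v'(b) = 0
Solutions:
 v(b) = C1 + C2*b^(5/2)


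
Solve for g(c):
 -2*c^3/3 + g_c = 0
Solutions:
 g(c) = C1 + c^4/6


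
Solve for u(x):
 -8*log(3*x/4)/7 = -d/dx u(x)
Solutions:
 u(x) = C1 + 8*x*log(x)/7 - 16*x*log(2)/7 - 8*x/7 + 8*x*log(3)/7


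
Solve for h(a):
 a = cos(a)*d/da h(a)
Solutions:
 h(a) = C1 + Integral(a/cos(a), a)


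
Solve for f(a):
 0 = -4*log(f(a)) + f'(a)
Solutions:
 li(f(a)) = C1 + 4*a


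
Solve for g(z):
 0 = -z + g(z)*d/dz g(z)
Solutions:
 g(z) = -sqrt(C1 + z^2)
 g(z) = sqrt(C1 + z^2)


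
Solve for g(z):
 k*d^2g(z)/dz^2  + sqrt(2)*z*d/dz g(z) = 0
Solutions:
 g(z) = C1 + C2*sqrt(k)*erf(2^(3/4)*z*sqrt(1/k)/2)


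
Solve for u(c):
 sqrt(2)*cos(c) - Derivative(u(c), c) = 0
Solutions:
 u(c) = C1 + sqrt(2)*sin(c)


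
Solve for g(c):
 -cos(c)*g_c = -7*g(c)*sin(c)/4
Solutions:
 g(c) = C1/cos(c)^(7/4)


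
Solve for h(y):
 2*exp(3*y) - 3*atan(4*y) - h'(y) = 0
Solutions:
 h(y) = C1 - 3*y*atan(4*y) + 2*exp(3*y)/3 + 3*log(16*y^2 + 1)/8


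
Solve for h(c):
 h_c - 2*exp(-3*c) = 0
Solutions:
 h(c) = C1 - 2*exp(-3*c)/3


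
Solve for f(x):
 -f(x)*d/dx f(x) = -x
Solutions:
 f(x) = -sqrt(C1 + x^2)
 f(x) = sqrt(C1 + x^2)


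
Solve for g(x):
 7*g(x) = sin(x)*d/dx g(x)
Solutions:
 g(x) = C1*sqrt(cos(x) - 1)*(cos(x)^3 - 3*cos(x)^2 + 3*cos(x) - 1)/(sqrt(cos(x) + 1)*(cos(x)^3 + 3*cos(x)^2 + 3*cos(x) + 1))


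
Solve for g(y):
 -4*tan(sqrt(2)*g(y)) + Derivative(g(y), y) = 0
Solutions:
 g(y) = sqrt(2)*(pi - asin(C1*exp(4*sqrt(2)*y)))/2
 g(y) = sqrt(2)*asin(C1*exp(4*sqrt(2)*y))/2


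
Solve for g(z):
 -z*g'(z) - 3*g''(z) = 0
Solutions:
 g(z) = C1 + C2*erf(sqrt(6)*z/6)


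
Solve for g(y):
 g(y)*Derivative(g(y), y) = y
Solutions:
 g(y) = -sqrt(C1 + y^2)
 g(y) = sqrt(C1 + y^2)


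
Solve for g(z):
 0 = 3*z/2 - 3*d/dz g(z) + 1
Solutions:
 g(z) = C1 + z^2/4 + z/3


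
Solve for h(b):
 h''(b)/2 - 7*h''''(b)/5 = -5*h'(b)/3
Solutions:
 h(b) = C1 + C2*exp(-210^(1/3)*b*(210^(1/3)/(sqrt(43890) + 210)^(1/3) + (sqrt(43890) + 210)^(1/3))/84)*sin(3^(1/6)*70^(1/3)*b*(-3^(2/3)*(sqrt(43890) + 210)^(1/3) + 3*70^(1/3)/(sqrt(43890) + 210)^(1/3))/84) + C3*exp(-210^(1/3)*b*(210^(1/3)/(sqrt(43890) + 210)^(1/3) + (sqrt(43890) + 210)^(1/3))/84)*cos(3^(1/6)*70^(1/3)*b*(-3^(2/3)*(sqrt(43890) + 210)^(1/3) + 3*70^(1/3)/(sqrt(43890) + 210)^(1/3))/84) + C4*exp(210^(1/3)*b*(210^(1/3)/(sqrt(43890) + 210)^(1/3) + (sqrt(43890) + 210)^(1/3))/42)


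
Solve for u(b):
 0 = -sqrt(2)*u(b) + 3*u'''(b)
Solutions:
 u(b) = C3*exp(2^(1/6)*3^(2/3)*b/3) + (C1*sin(6^(1/6)*b/2) + C2*cos(6^(1/6)*b/2))*exp(-2^(1/6)*3^(2/3)*b/6)


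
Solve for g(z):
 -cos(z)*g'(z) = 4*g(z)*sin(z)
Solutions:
 g(z) = C1*cos(z)^4


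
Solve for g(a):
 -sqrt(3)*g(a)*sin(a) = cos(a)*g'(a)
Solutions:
 g(a) = C1*cos(a)^(sqrt(3))


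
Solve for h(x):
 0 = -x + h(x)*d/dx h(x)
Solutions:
 h(x) = -sqrt(C1 + x^2)
 h(x) = sqrt(C1 + x^2)


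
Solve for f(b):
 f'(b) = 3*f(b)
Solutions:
 f(b) = C1*exp(3*b)


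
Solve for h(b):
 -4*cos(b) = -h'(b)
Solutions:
 h(b) = C1 + 4*sin(b)


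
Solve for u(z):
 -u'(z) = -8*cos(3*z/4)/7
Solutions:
 u(z) = C1 + 32*sin(3*z/4)/21


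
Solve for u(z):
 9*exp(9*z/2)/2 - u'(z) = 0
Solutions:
 u(z) = C1 + exp(9*z/2)


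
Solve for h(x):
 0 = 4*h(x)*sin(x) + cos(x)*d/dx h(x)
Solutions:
 h(x) = C1*cos(x)^4


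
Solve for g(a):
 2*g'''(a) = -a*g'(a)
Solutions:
 g(a) = C1 + Integral(C2*airyai(-2^(2/3)*a/2) + C3*airybi(-2^(2/3)*a/2), a)


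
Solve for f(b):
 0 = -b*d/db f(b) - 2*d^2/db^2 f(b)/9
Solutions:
 f(b) = C1 + C2*erf(3*b/2)


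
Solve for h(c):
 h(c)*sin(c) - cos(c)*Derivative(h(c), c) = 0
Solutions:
 h(c) = C1/cos(c)


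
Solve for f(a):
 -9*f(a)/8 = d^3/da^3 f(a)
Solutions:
 f(a) = C3*exp(-3^(2/3)*a/2) + (C1*sin(3*3^(1/6)*a/4) + C2*cos(3*3^(1/6)*a/4))*exp(3^(2/3)*a/4)


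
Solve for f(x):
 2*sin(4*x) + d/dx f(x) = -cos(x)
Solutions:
 f(x) = C1 - sin(x) + cos(4*x)/2


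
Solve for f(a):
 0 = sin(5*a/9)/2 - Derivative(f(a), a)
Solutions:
 f(a) = C1 - 9*cos(5*a/9)/10


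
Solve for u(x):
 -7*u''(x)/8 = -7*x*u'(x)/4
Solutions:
 u(x) = C1 + C2*erfi(x)


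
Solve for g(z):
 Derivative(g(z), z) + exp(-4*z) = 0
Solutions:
 g(z) = C1 + exp(-4*z)/4


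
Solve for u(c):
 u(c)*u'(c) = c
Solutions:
 u(c) = -sqrt(C1 + c^2)
 u(c) = sqrt(C1 + c^2)


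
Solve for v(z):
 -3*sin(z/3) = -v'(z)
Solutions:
 v(z) = C1 - 9*cos(z/3)


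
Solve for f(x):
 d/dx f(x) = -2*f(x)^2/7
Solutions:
 f(x) = 7/(C1 + 2*x)
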